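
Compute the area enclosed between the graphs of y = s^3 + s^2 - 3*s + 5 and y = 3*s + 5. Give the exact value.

Set the curves equal: s^3 + s^2 - 3*s + 5 = 3*s + 5, so s^3 + s^2 - 6*s = 0, which factors as s*(s - 2)*(s + 3) = 0. The curves meet at s = -3, 0, 2.
On [-3, 0], y = s^3 + s^2 - 3*s + 5 is on top; that piece has area ∫[-3,0] (s^3 + s^2 - 6*s) ds = 63/4.
On [0, 2], y = 3*s + 5 is on top; that piece has area ∫[0,2] (-(s^3 + s^2 - 6*s)) ds = 16/3.
Total enclosed area = 63/4 + 16/3 = 253/12.

253/12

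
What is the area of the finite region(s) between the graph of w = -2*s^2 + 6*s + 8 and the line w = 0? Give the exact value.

The curve meets the s-axis where -2*s^2 + 6*s + 8 = 0, i.e. -2*(s - 4)*(s + 1) = 0, at s = -1, 4.
On [-1, 4] the curve lies above the axis; ∫[-1,4] (-2*s^2 + 6*s + 8) ds = 125/3, giving area 125/3.

125/3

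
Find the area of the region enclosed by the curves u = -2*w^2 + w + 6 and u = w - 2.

64/3

Both boundary curves give u as a function of w, so integrate with respect to w. Setting them equal: -2*w^2 + 8 = 0, i.e. -2*(w - 2)*(w + 2) = 0, so they meet at w = -2, 2.
For w in [-2, 2], u = -2*w^2 + w + 6 is on the right; area = ∫[-2,2] (-2*w^2 + 8) dw = 64/3.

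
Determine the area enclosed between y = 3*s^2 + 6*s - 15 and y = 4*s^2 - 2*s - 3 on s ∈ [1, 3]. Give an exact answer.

4

The difference (3*s^2 + 6*s - 15) - (4*s^2 - 2*s - 3) = -s^2 + 8*s - 12 changes sign at s = 2 inside [1, 3], so split the integral there.
∫[1,2] (-s^2 + 8*s - 12) ds = -7/3; the area of that piece is 7/3.
∫[2,3] (-s^2 + 8*s - 12) ds = 5/3.
Total area = 7/3 + 5/3 = 4.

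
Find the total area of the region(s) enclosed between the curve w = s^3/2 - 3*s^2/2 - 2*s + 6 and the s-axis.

131/8

The curve meets the s-axis where s^3/2 - 3*s^2/2 - 2*s + 6 = 0, i.e. (s - 3)*(s - 2)*(s + 2)/2 = 0, at s = -2, 2, 3.
On [-2, 2] the curve lies above the axis; ∫[-2,2] (s^3/2 - 3*s^2/2 - 2*s + 6) ds = 16, giving area 16.
On [2, 3] the curve lies below the axis; ∫[2,3] (s^3/2 - 3*s^2/2 - 2*s + 6) ds = -3/8, giving area 3/8.
Total area = 16 + 3/8 = 131/8.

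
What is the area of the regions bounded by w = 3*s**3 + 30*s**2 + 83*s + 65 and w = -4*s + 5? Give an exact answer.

71/2

Set the curves equal: 3*s**3 + 30*s**2 + 83*s + 65 = -4*s + 5, so 3*s**3 + 30*s**2 + 87*s + 60 = 0, which factors as 3*(s + 1)*(s + 4)*(s + 5) = 0. The curves meet at s = -5, -4, -1.
On [-5, -4], w = 3*s**3 + 30*s**2 + 83*s + 65 is on top; that piece has area ∫[-5,-4] (3*s**3 + 30*s**2 + 87*s + 60) ds = 7/4.
On [-4, -1], w = -4*s + 5 is on top; that piece has area ∫[-4,-1] (-(3*s**3 + 30*s**2 + 87*s + 60)) ds = 135/4.
Total enclosed area = 7/4 + 135/4 = 71/2.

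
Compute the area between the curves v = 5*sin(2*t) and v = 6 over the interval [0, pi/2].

-5 + 3*pi

On [0, pi/2], (5*sin(2*t)) - (6) = 5*sin(2*t) - 6 is ≤ 0 throughout, so the area is a single integral of |5*sin(2*t) - 6|.
∫[0,pi/2] (5*sin(2*t) - 6) dt = 5 - 3*pi; the area of that piece is -5 + 3*pi.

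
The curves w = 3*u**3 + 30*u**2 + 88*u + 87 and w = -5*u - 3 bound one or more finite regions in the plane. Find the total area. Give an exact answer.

Set the curves equal: 3*u**3 + 30*u**2 + 88*u + 87 = -5*u - 3, so 3*u**3 + 30*u**2 + 93*u + 90 = 0, which factors as 3*(u + 2)*(u + 3)*(u + 5) = 0. The curves meet at u = -5, -3, -2.
On [-5, -3], w = 3*u**3 + 30*u**2 + 88*u + 87 is on top; that piece has area ∫[-5,-3] (3*u**3 + 30*u**2 + 93*u + 90) du = 8.
On [-3, -2], w = -5*u - 3 is on top; that piece has area ∫[-3,-2] (-(3*u**3 + 30*u**2 + 93*u + 90)) du = 5/4.
Total enclosed area = 8 + 5/4 = 37/4.

37/4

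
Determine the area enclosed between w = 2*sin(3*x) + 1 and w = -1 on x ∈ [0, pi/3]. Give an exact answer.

On [0, pi/3], (2*sin(3*x) + 1) - (-1) = 2*sin(3*x) + 2 is ≥ 0 throughout, so the area is a single integral of |2*sin(3*x) + 2|.
∫[0,pi/3] (2*sin(3*x) + 2) dx = 4/3 + 2*pi/3.

4/3 + 2*pi/3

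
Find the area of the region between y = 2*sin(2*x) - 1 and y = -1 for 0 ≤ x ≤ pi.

4

The difference (2*sin(2*x) - 1) - (-1) = 2*sin(2*x) changes sign at x = pi/2 inside [0, pi], so split the integral there.
∫[0,pi/2] (2*sin(2*x)) dx = 2.
∫[pi/2,pi] (2*sin(2*x)) dx = -2; the area of that piece is 2.
Total area = 2 + 2 = 4.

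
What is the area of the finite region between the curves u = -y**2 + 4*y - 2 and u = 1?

4/3

Both boundary curves give u as a function of y, so integrate with respect to y. Setting them equal: -y**2 + 4*y - 3 = 0, i.e. -(y - 3)*(y - 1) = 0, so they meet at y = 1, 3.
For y in [1, 3], u = -y**2 + 4*y - 2 is on the right; area = ∫[1,3] (-y**2 + 4*y - 3) dy = 4/3.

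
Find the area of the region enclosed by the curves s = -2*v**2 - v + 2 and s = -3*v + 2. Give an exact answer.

Both boundary curves give s as a function of v, so integrate with respect to v. Setting them equal: -2*v**2 + 2*v = 0, i.e. -2*v*(v - 1) = 0, so they meet at v = 0, 1.
For v in [0, 1], s = -2*v**2 - v + 2 is on the right; area = ∫[0,1] (-2*v**2 + 2*v) dv = 1/3.

1/3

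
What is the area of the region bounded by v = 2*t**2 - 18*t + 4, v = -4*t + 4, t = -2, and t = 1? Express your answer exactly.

119/3

The difference (2*t**2 - 18*t + 4) - (-4*t + 4) = 2*t**2 - 14*t changes sign at t = 0 inside [-2, 1], so split the integral there.
∫[-2,0] (2*t**2 - 14*t) dt = 100/3.
∫[0,1] (2*t**2 - 14*t) dt = -19/3; the area of that piece is 19/3.
Total area = 100/3 + 19/3 = 119/3.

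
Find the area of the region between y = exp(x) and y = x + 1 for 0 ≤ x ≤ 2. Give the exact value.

-5 + exp(2)

On [0, 2], (exp(x)) - (x + 1) = -x + exp(x) - 1 is ≥ 0 throughout, so the area is a single integral of |-x + exp(x) - 1|.
∫[0,2] (-x + exp(x) - 1) dx = -5 + exp(2).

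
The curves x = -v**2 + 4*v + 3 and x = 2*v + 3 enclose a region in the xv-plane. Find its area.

Both boundary curves give x as a function of v, so integrate with respect to v. Setting them equal: -v**2 + 2*v = 0, i.e. -v*(v - 2) = 0, so they meet at v = 0, 2.
For v in [0, 2], x = -v**2 + 4*v + 3 is on the right; area = ∫[0,2] (-v**2 + 2*v) dv = 4/3.

4/3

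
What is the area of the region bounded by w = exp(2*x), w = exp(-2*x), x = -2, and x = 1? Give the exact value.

-2 + exp(-4)/2 + exp(-2)/2 + exp(2)/2 + exp(4)/2

The difference (exp(2*x)) - (exp(-2*x)) = exp(2*x) - exp(-2*x) changes sign at x = 0 inside [-2, 1], so split the integral there.
∫[-2,0] (exp(2*x) - exp(-2*x)) dx = -exp(4)/2 - exp(-4)/2 + 1; the area of that piece is -1 + exp(-4)/2 + exp(4)/2.
∫[0,1] (exp(2*x) - exp(-2*x)) dx = -1 + exp(-2)/2 + exp(2)/2.
Total area = (-1 + exp(-4)/2 + exp(4)/2) + (-1 + exp(-2)/2 + exp(2)/2) = -2 + exp(-4)/2 + exp(-2)/2 + exp(2)/2 + exp(4)/2.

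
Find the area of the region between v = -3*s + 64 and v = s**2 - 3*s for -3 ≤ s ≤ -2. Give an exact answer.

173/3

On [-3, -2], (-3*s + 64) - (s**2 - 3*s) = -s**2 + 64 is ≥ 0 throughout, so the area is a single integral of |-s**2 + 64|.
∫[-3,-2] (-s**2 + 64) ds = 173/3.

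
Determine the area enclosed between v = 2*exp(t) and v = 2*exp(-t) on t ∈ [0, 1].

-4 + 2*exp(-1) + 2*exp(1)

On [0, 1], (2*exp(t)) - (2*exp(-t)) = 2*exp(t) - 2*exp(-t) is ≥ 0 throughout, so the area is a single integral of |2*exp(t) - 2*exp(-t)|.
∫[0,1] (2*exp(t) - 2*exp(-t)) dt = -4 + 2*exp(-1) + 2*exp(1).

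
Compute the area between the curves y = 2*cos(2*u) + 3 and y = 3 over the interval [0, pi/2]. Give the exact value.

2

The difference (2*cos(2*u) + 3) - (3) = 2*cos(2*u) changes sign at u = pi/4 inside [0, pi/2], so split the integral there.
∫[0,pi/4] (2*cos(2*u)) du = 1.
∫[pi/4,pi/2] (2*cos(2*u)) du = -1; the area of that piece is 1.
Total area = 1 + 1 = 2.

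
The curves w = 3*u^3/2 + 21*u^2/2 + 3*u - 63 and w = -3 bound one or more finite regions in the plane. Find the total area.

Set the curves equal: 3*u^3/2 + 21*u^2/2 + 3*u - 63 = -3, so 3*u^3/2 + 21*u^2/2 + 3*u - 60 = 0, which factors as 3*(u - 2)*(u + 4)*(u + 5)/2 = 0. The curves meet at u = -5, -4, 2.
On [-5, -4], w = 3*u^3/2 + 21*u^2/2 + 3*u - 63 is on top; that piece has area ∫[-5,-4] (3*u^3/2 + 21*u^2/2 + 3*u - 60) du = 13/8.
On [-4, 2], w = -3 is on top; that piece has area ∫[-4,2] (-(3*u^3/2 + 21*u^2/2 + 3*u - 60)) du = 216.
Total enclosed area = 13/8 + 216 = 1741/8.

1741/8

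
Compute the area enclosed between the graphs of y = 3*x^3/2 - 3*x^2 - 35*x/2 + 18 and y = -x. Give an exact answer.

Set the curves equal: 3*x^3/2 - 3*x^2 - 35*x/2 + 18 = -x, so 3*x^3/2 - 3*x^2 - 33*x/2 + 18 = 0, which factors as 3*(x - 4)*(x - 1)*(x + 3)/2 = 0. The curves meet at x = -3, 1, 4.
On [-3, 1], y = 3*x^3/2 - 3*x^2 - 35*x/2 + 18 is on top; that piece has area ∫[-3,1] (3*x^3/2 - 3*x^2 - 33*x/2 + 18) dx = 80.
On [1, 4], y = -x is on top; that piece has area ∫[1,4] (-(3*x^3/2 - 3*x^2 - 33*x/2 + 18)) dx = 297/8.
Total enclosed area = 80 + 297/8 = 937/8.

937/8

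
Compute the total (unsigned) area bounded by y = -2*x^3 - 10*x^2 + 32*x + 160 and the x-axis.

The curve meets the x-axis where -2*x^3 - 10*x^2 + 32*x + 160 = 0, i.e. -2*(x - 4)*(x + 4)*(x + 5) = 0, at x = -5, -4, 4.
On [-5, -4] the curve lies below the axis; ∫[-5,-4] (-2*x^3 - 10*x^2 + 32*x + 160) dx = -17/6, giving area 17/6.
On [-4, 4] the curve lies above the axis; ∫[-4,4] (-2*x^3 - 10*x^2 + 32*x + 160) dx = 2560/3, giving area 2560/3.
Total area = 17/6 + 2560/3 = 5137/6.

5137/6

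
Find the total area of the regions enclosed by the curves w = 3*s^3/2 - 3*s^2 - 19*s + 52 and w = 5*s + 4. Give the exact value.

Set the curves equal: 3*s^3/2 - 3*s^2 - 19*s + 52 = 5*s + 4, so 3*s^3/2 - 3*s^2 - 24*s + 48 = 0, which factors as 3*(s - 4)*(s - 2)*(s + 4)/2 = 0. The curves meet at s = -4, 2, 4.
On [-4, 2], w = 3*s^3/2 - 3*s^2 - 19*s + 52 is on top; that piece has area ∫[-4,2] (3*s^3/2 - 3*s^2 - 24*s + 48) ds = 270.
On [2, 4], w = 5*s + 4 is on top; that piece has area ∫[2,4] (-(3*s^3/2 - 3*s^2 - 24*s + 48)) ds = 14.
Total enclosed area = 270 + 14 = 284.

284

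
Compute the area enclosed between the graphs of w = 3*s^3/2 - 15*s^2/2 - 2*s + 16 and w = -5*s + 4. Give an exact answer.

Set the curves equal: 3*s^3/2 - 15*s^2/2 - 2*s + 16 = -5*s + 4, so 3*s^3/2 - 15*s^2/2 + 3*s + 12 = 0, which factors as 3*(s - 4)*(s - 2)*(s + 1)/2 = 0. The curves meet at s = -1, 2, 4.
On [-1, 2], w = 3*s^3/2 - 15*s^2/2 - 2*s + 16 is on top; that piece has area ∫[-1,2] (3*s^3/2 - 15*s^2/2 + 3*s + 12) ds = 189/8.
On [2, 4], w = -5*s + 4 is on top; that piece has area ∫[2,4] (-(3*s^3/2 - 15*s^2/2 + 3*s + 12)) ds = 8.
Total enclosed area = 189/8 + 8 = 253/8.

253/8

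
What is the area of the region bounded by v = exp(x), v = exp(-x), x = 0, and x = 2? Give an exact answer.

-2 + exp(-2) + exp(2)

On [0, 2], (exp(x)) - (exp(-x)) = exp(x) - exp(-x) is ≥ 0 throughout, so the area is a single integral of |exp(x) - exp(-x)|.
∫[0,2] (exp(x) - exp(-x)) dx = -2 + exp(-2) + exp(2).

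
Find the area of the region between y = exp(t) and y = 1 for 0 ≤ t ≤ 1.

-2 + exp(1)

On [0, 1], (exp(t)) - (1) = exp(t) - 1 is ≥ 0 throughout, so the area is a single integral of |exp(t) - 1|.
∫[0,1] (exp(t) - 1) dt = -2 + exp(1).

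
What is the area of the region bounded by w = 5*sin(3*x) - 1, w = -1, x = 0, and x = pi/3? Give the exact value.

On [0, pi/3], (5*sin(3*x) - 1) - (-1) = 5*sin(3*x) is ≥ 0 throughout, so the area is a single integral of |5*sin(3*x)|.
∫[0,pi/3] (5*sin(3*x)) dx = 10/3.

10/3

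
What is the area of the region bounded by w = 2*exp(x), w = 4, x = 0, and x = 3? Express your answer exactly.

The difference (2*exp(x)) - (4) = 2*exp(x) - 4 changes sign at x = log(2) inside [0, 3], so split the integral there.
∫[0,log(2)] (2*exp(x) - 4) dx = 2 - log(16); the area of that piece is -2 + log(16).
∫[log(2),3] (2*exp(x) - 4) dx = -16 + 4*log(2) + 2*exp(3).
Total area = (-2 + log(16)) + (-16 + 4*log(2) + 2*exp(3)) = -18 + 8*log(2) + 2*exp(3).

-18 + 8*log(2) + 2*exp(3)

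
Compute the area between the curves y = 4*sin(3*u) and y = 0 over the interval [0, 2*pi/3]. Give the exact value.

16/3

The difference (4*sin(3*u)) - (0) = 4*sin(3*u) changes sign at u = pi/3 inside [0, 2*pi/3], so split the integral there.
∫[0,pi/3] (4*sin(3*u)) du = 8/3.
∫[pi/3,2*pi/3] (4*sin(3*u)) du = -8/3; the area of that piece is 8/3.
Total area = 8/3 + 8/3 = 16/3.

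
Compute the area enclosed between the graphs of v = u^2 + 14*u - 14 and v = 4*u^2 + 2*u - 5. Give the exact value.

Set the curves equal: u^2 + 14*u - 14 = 4*u^2 + 2*u - 5, so -3*u^2 + 12*u - 9 = 0, which factors as -3*(u - 3)*(u - 1) = 0. The curves meet at u = 1, 3.
On [1, 3], v = u^2 + 14*u - 14 is on top; that piece has area ∫[1,3] (-3*u^2 + 12*u - 9) du = 4.

4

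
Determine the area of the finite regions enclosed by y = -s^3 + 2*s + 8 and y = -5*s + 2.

131/4

Set the curves equal: -s^3 + 2*s + 8 = -5*s + 2, so -s^3 + 7*s + 6 = 0, which factors as -(s - 3)*(s + 1)*(s + 2) = 0. The curves meet at s = -2, -1, 3.
On [-2, -1], y = -5*s + 2 is on top; that piece has area ∫[-2,-1] (-(-s^3 + 7*s + 6)) ds = 3/4.
On [-1, 3], y = -s^3 + 2*s + 8 is on top; that piece has area ∫[-1,3] (-s^3 + 7*s + 6) ds = 32.
Total enclosed area = 3/4 + 32 = 131/4.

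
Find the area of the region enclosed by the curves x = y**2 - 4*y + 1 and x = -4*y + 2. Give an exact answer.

4/3

Both boundary curves give x as a function of y, so integrate with respect to y. Setting them equal: y**2 - 1 = 0, i.e. (y - 1)*(y + 1) = 0, so they meet at y = -1, 1.
For y in [-1, 1], x = y**2 - 4*y + 1 is on the left; area = ∫[-1,1] (-(y**2 - 1)) dy = 4/3.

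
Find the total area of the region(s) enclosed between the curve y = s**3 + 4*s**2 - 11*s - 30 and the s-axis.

The curve meets the s-axis where s**3 + 4*s**2 - 11*s - 30 = 0, i.e. (s - 3)*(s + 2)*(s + 5) = 0, at s = -5, -2, 3.
On [-5, -2] the curve lies above the axis; ∫[-5,-2] (s**3 + 4*s**2 - 11*s - 30) ds = 117/4, giving area 117/4.
On [-2, 3] the curve lies below the axis; ∫[-2,3] (s**3 + 4*s**2 - 11*s - 30) ds = -1375/12, giving area 1375/12.
Total area = 117/4 + 1375/12 = 863/6.

863/6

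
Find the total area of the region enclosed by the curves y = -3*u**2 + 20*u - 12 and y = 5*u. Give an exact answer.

Set the curves equal: -3*u**2 + 20*u - 12 = 5*u, so -3*u**2 + 15*u - 12 = 0, which factors as -3*(u - 4)*(u - 1) = 0. The curves meet at u = 1, 4.
On [1, 4], y = -3*u**2 + 20*u - 12 is on top; that piece has area ∫[1,4] (-3*u**2 + 15*u - 12) du = 27/2.

27/2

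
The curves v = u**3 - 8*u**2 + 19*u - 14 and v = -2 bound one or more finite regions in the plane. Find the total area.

Set the curves equal: u**3 - 8*u**2 + 19*u - 14 = -2, so u**3 - 8*u**2 + 19*u - 12 = 0, which factors as (u - 4)*(u - 3)*(u - 1) = 0. The curves meet at u = 1, 3, 4.
On [1, 3], v = u**3 - 8*u**2 + 19*u - 14 is on top; that piece has area ∫[1,3] (u**3 - 8*u**2 + 19*u - 12) du = 8/3.
On [3, 4], v = -2 is on top; that piece has area ∫[3,4] (-(u**3 - 8*u**2 + 19*u - 12)) du = 5/12.
Total enclosed area = 8/3 + 5/12 = 37/12.

37/12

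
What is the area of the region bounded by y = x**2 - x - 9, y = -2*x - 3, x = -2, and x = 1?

On [-2, 1], (x**2 - x - 9) - (-2*x - 3) = x**2 + x - 6 is ≤ 0 throughout, so the area is a single integral of |x**2 + x - 6|.
∫[-2,1] (x**2 + x - 6) dx = -33/2; the area of that piece is 33/2.

33/2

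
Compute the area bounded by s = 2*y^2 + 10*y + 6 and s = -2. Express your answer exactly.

9

Both boundary curves give s as a function of y, so integrate with respect to y. Setting them equal: 2*y^2 + 10*y + 8 = 0, i.e. 2*(y + 1)*(y + 4) = 0, so they meet at y = -4, -1.
For y in [-4, -1], s = 2*y^2 + 10*y + 6 is on the left; area = ∫[-4,-1] (-(2*y^2 + 10*y + 8)) dy = 9.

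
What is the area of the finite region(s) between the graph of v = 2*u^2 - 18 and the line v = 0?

The curve meets the u-axis where 2*u^2 - 18 = 0, i.e. 2*(u - 3)*(u + 3) = 0, at u = -3, 3.
On [-3, 3] the curve lies below the axis; ∫[-3,3] (2*u^2 - 18) du = -72, giving area 72.

72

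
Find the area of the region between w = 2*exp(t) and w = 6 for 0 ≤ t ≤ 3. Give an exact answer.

The difference (2*exp(t)) - (6) = 2*exp(t) - 6 changes sign at t = log(3) inside [0, 3], so split the integral there.
∫[0,log(3)] (2*exp(t) - 6) dt = 4 - log(729); the area of that piece is -4 + log(729).
∫[log(3),3] (2*exp(t) - 6) dt = -24 + 6*log(3) + 2*exp(3).
Total area = (-4 + log(729)) + (-24 + 6*log(3) + 2*exp(3)) = -28 + 12*log(3) + 2*exp(3).

-28 + 12*log(3) + 2*exp(3)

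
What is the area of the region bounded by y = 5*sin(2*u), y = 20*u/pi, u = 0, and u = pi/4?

5/2 - 5*pi/8

On [0, pi/4], (5*sin(2*u)) - (20*u/pi) = -20*u/pi + 5*sin(2*u) is ≥ 0 throughout, so the area is a single integral of |-20*u/pi + 5*sin(2*u)|.
∫[0,pi/4] (-20*u/pi + 5*sin(2*u)) du = 5/2 - 5*pi/8.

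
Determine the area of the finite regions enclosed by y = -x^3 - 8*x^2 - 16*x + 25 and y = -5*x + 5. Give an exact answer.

Set the curves equal: -x^3 - 8*x^2 - 16*x + 25 = -5*x + 5, so -x^3 - 8*x^2 - 11*x + 20 = 0, which factors as -(x - 1)*(x + 4)*(x + 5) = 0. The curves meet at x = -5, -4, 1.
On [-5, -4], y = -5*x + 5 is on top; that piece has area ∫[-5,-4] (-(-x^3 - 8*x^2 - 11*x + 20)) dx = 11/12.
On [-4, 1], y = -x^3 - 8*x^2 - 16*x + 25 is on top; that piece has area ∫[-4,1] (-x^3 - 8*x^2 - 11*x + 20) dx = 875/12.
Total enclosed area = 11/12 + 875/12 = 443/6.

443/6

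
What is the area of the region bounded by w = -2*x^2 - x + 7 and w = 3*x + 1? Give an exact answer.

64/3

Set the curves equal: -2*x^2 - x + 7 = 3*x + 1, so -2*x^2 - 4*x + 6 = 0, which factors as -2*(x - 1)*(x + 3) = 0. The curves meet at x = -3, 1.
On [-3, 1], w = -2*x^2 - x + 7 is on top; that piece has area ∫[-3,1] (-2*x^2 - 4*x + 6) dx = 64/3.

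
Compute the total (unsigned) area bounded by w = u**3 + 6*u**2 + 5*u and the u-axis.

The curve meets the u-axis where u**3 + 6*u**2 + 5*u = 0, i.e. u*(u + 1)*(u + 5) = 0, at u = -5, -1, 0.
On [-5, -1] the curve lies above the axis; ∫[-5,-1] (u**3 + 6*u**2 + 5*u) du = 32, giving area 32.
On [-1, 0] the curve lies below the axis; ∫[-1,0] (u**3 + 6*u**2 + 5*u) du = -3/4, giving area 3/4.
Total area = 32 + 3/4 = 131/4.

131/4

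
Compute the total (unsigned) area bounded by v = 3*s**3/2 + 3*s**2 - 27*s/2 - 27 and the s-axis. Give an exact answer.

443/4

The curve meets the s-axis where 3*s**3/2 + 3*s**2 - 27*s/2 - 27 = 0, i.e. 3*(s - 3)*(s + 2)*(s + 3)/2 = 0, at s = -3, -2, 3.
On [-3, -2] the curve lies above the axis; ∫[-3,-2] (3*s**3/2 + 3*s**2 - 27*s/2 - 27) ds = 11/8, giving area 11/8.
On [-2, 3] the curve lies below the axis; ∫[-2,3] (3*s**3/2 + 3*s**2 - 27*s/2 - 27) ds = -875/8, giving area 875/8.
Total area = 11/8 + 875/8 = 443/4.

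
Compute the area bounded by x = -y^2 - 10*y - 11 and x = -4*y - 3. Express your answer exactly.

Both boundary curves give x as a function of y, so integrate with respect to y. Setting them equal: -y^2 - 6*y - 8 = 0, i.e. -(y + 2)*(y + 4) = 0, so they meet at y = -4, -2.
For y in [-4, -2], x = -y^2 - 10*y - 11 is on the right; area = ∫[-4,-2] (-y^2 - 6*y - 8) dy = 4/3.

4/3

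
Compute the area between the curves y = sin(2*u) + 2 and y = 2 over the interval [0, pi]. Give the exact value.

The difference (sin(2*u) + 2) - (2) = sin(2*u) changes sign at u = pi/2 inside [0, pi], so split the integral there.
∫[0,pi/2] (sin(2*u)) du = 1.
∫[pi/2,pi] (sin(2*u)) du = -1; the area of that piece is 1.
Total area = 1 + 1 = 2.

2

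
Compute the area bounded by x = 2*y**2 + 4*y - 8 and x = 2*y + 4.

125/3

Both boundary curves give x as a function of y, so integrate with respect to y. Setting them equal: 2*y**2 + 2*y - 12 = 0, i.e. 2*(y - 2)*(y + 3) = 0, so they meet at y = -3, 2.
For y in [-3, 2], x = 2*y**2 + 4*y - 8 is on the left; area = ∫[-3,2] (-(2*y**2 + 2*y - 12)) dy = 125/3.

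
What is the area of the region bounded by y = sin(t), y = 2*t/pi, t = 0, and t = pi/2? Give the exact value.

1 - pi/4

On [0, pi/2], (sin(t)) - (2*t/pi) = -2*t/pi + sin(t) is ≥ 0 throughout, so the area is a single integral of |-2*t/pi + sin(t)|.
∫[0,pi/2] (-2*t/pi + sin(t)) dt = 1 - pi/4.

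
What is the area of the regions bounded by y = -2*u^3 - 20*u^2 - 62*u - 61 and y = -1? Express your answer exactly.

Set the curves equal: -2*u^3 - 20*u^2 - 62*u - 61 = -1, so -2*u^3 - 20*u^2 - 62*u - 60 = 0, which factors as -2*(u + 2)*(u + 3)*(u + 5) = 0. The curves meet at u = -5, -3, -2.
On [-5, -3], y = -1 is on top; that piece has area ∫[-5,-3] (-(-2*u^3 - 20*u^2 - 62*u - 60)) du = 16/3.
On [-3, -2], y = -2*u^3 - 20*u^2 - 62*u - 61 is on top; that piece has area ∫[-3,-2] (-2*u^3 - 20*u^2 - 62*u - 60) du = 5/6.
Total enclosed area = 16/3 + 5/6 = 37/6.

37/6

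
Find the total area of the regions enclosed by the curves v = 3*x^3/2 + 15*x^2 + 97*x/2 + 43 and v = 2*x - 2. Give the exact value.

37/8

Set the curves equal: 3*x^3/2 + 15*x^2 + 97*x/2 + 43 = 2*x - 2, so 3*x^3/2 + 15*x^2 + 93*x/2 + 45 = 0, which factors as 3*(x + 2)*(x + 3)*(x + 5)/2 = 0. The curves meet at x = -5, -3, -2.
On [-5, -3], v = 3*x^3/2 + 15*x^2 + 97*x/2 + 43 is on top; that piece has area ∫[-5,-3] (3*x^3/2 + 15*x^2 + 93*x/2 + 45) dx = 4.
On [-3, -2], v = 2*x - 2 is on top; that piece has area ∫[-3,-2] (-(3*x^3/2 + 15*x^2 + 93*x/2 + 45)) dx = 5/8.
Total enclosed area = 4 + 5/8 = 37/8.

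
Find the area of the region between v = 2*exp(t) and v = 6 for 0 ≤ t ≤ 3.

-28 + 12*log(3) + 2*exp(3)

The difference (2*exp(t)) - (6) = 2*exp(t) - 6 changes sign at t = log(3) inside [0, 3], so split the integral there.
∫[0,log(3)] (2*exp(t) - 6) dt = 4 - log(729); the area of that piece is -4 + log(729).
∫[log(3),3] (2*exp(t) - 6) dt = -24 + 6*log(3) + 2*exp(3).
Total area = (-4 + log(729)) + (-24 + 6*log(3) + 2*exp(3)) = -28 + 12*log(3) + 2*exp(3).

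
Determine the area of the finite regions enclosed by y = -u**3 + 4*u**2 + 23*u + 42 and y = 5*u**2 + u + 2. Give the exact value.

3901/12

Set the curves equal: -u**3 + 4*u**2 + 23*u + 42 = 5*u**2 + u + 2, so -u**3 - u**2 + 22*u + 40 = 0, which factors as -(u - 5)*(u + 2)*(u + 4) = 0. The curves meet at u = -4, -2, 5.
On [-4, -2], y = 5*u**2 + u + 2 is on top; that piece has area ∫[-4,-2] (-(-u**3 - u**2 + 22*u + 40)) du = 32/3.
On [-2, 5], y = -u**3 + 4*u**2 + 23*u + 42 is on top; that piece has area ∫[-2,5] (-u**3 - u**2 + 22*u + 40) du = 3773/12.
Total enclosed area = 32/3 + 3773/12 = 3901/12.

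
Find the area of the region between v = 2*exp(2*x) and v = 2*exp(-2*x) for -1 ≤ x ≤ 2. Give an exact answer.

The difference (2*exp(2*x)) - (2*exp(-2*x)) = 2*exp(2*x) - 2*exp(-2*x) changes sign at x = 0 inside [-1, 2], so split the integral there.
∫[-1,0] (2*exp(2*x) - 2*exp(-2*x)) dx = -exp(2) - exp(-2) + 2; the area of that piece is -2 + exp(-2) + exp(2).
∫[0,2] (2*exp(2*x) - 2*exp(-2*x)) dx = -2 + exp(-4) + exp(4).
Total area = (-2 + exp(-2) + exp(2)) + (-2 + exp(-4) + exp(4)) = -4 + exp(-4) + exp(-2) + exp(2) + exp(4).

-4 + exp(-4) + exp(-2) + exp(2) + exp(4)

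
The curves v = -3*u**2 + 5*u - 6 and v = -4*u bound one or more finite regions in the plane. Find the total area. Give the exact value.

Set the curves equal: -3*u**2 + 5*u - 6 = -4*u, so -3*u**2 + 9*u - 6 = 0, which factors as -3*(u - 2)*(u - 1) = 0. The curves meet at u = 1, 2.
On [1, 2], v = -3*u**2 + 5*u - 6 is on top; that piece has area ∫[1,2] (-3*u**2 + 9*u - 6) du = 1/2.

1/2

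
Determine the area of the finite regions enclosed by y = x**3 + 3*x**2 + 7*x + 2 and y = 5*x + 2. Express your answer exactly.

Set the curves equal: x**3 + 3*x**2 + 7*x + 2 = 5*x + 2, so x**3 + 3*x**2 + 2*x = 0, which factors as x*(x + 1)*(x + 2) = 0. The curves meet at x = -2, -1, 0.
On [-2, -1], y = x**3 + 3*x**2 + 7*x + 2 is on top; that piece has area ∫[-2,-1] (x**3 + 3*x**2 + 2*x) dx = 1/4.
On [-1, 0], y = 5*x + 2 is on top; that piece has area ∫[-1,0] (-(x**3 + 3*x**2 + 2*x)) dx = 1/4.
Total enclosed area = 1/4 + 1/4 = 1/2.

1/2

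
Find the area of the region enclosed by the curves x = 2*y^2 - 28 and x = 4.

Both boundary curves give x as a function of y, so integrate with respect to y. Setting them equal: 2*y^2 - 32 = 0, i.e. 2*(y - 4)*(y + 4) = 0, so they meet at y = -4, 4.
For y in [-4, 4], x = 2*y^2 - 28 is on the left; area = ∫[-4,4] (-(2*y^2 - 32)) dy = 512/3.

512/3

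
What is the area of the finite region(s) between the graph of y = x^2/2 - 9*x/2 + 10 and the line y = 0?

1/12

The curve meets the x-axis where x^2/2 - 9*x/2 + 10 = 0, i.e. (x - 5)*(x - 4)/2 = 0, at x = 4, 5.
On [4, 5] the curve lies below the axis; ∫[4,5] (x^2/2 - 9*x/2 + 10) dx = -1/12, giving area 1/12.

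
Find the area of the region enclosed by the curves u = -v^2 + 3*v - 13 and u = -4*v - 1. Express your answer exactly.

Both boundary curves give u as a function of v, so integrate with respect to v. Setting them equal: -v^2 + 7*v - 12 = 0, i.e. -(v - 4)*(v - 3) = 0, so they meet at v = 3, 4.
For v in [3, 4], u = -v^2 + 3*v - 13 is on the right; area = ∫[3,4] (-v^2 + 7*v - 12) dv = 1/6.

1/6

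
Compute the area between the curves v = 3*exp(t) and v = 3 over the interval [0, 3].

-12 + 3*exp(3)

On [0, 3], (3*exp(t)) - (3) = 3*exp(t) - 3 is ≥ 0 throughout, so the area is a single integral of |3*exp(t) - 3|.
∫[0,3] (3*exp(t) - 3) dt = -12 + 3*exp(3).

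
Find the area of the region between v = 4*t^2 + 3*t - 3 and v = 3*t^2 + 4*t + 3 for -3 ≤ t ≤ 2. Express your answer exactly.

The difference (4*t^2 + 3*t - 3) - (3*t^2 + 4*t + 3) = t^2 - t - 6 changes sign at t = -2 inside [-3, 2], so split the integral there.
∫[-3,-2] (t^2 - t - 6) dt = 17/6.
∫[-2,2] (t^2 - t - 6) dt = -56/3; the area of that piece is 56/3.
Total area = 17/6 + 56/3 = 43/2.

43/2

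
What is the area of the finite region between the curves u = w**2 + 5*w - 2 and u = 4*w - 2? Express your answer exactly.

Both boundary curves give u as a function of w, so integrate with respect to w. Setting them equal: w**2 + w = 0, i.e. w*(w + 1) = 0, so they meet at w = -1, 0.
For w in [-1, 0], u = w**2 + 5*w - 2 is on the left; area = ∫[-1,0] (-(w**2 + w)) dw = 1/6.

1/6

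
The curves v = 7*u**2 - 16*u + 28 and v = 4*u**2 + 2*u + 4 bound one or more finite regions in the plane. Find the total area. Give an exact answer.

Set the curves equal: 7*u**2 - 16*u + 28 = 4*u**2 + 2*u + 4, so 3*u**2 - 18*u + 24 = 0, which factors as 3*(u - 4)*(u - 2) = 0. The curves meet at u = 2, 4.
On [2, 4], v = 4*u**2 + 2*u + 4 is on top; that piece has area ∫[2,4] (-(3*u**2 - 18*u + 24)) du = 4.

4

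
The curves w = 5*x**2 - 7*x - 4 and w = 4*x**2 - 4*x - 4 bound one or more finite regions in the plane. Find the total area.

9/2

Set the curves equal: 5*x**2 - 7*x - 4 = 4*x**2 - 4*x - 4, so x**2 - 3*x = 0, which factors as x*(x - 3) = 0. The curves meet at x = 0, 3.
On [0, 3], w = 4*x**2 - 4*x - 4 is on top; that piece has area ∫[0,3] (-(x**2 - 3*x)) dx = 9/2.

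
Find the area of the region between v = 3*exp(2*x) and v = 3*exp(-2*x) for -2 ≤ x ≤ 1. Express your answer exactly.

The difference (3*exp(2*x)) - (3*exp(-2*x)) = 3*exp(2*x) - 3*exp(-2*x) changes sign at x = 0 inside [-2, 1], so split the integral there.
∫[-2,0] (3*exp(2*x) - 3*exp(-2*x)) dx = -3*exp(4)/2 - 3*exp(-4)/2 + 3; the area of that piece is -3 + 3*exp(-4)/2 + 3*exp(4)/2.
∫[0,1] (3*exp(2*x) - 3*exp(-2*x)) dx = -3 + 3*exp(-2)/2 + 3*exp(2)/2.
Total area = (-3 + 3*exp(-4)/2 + 3*exp(4)/2) + (-3 + 3*exp(-2)/2 + 3*exp(2)/2) = -6 + 3*exp(-4)/2 + 3*exp(-2)/2 + 3*exp(2)/2 + 3*exp(4)/2.

-6 + 3*exp(-4)/2 + 3*exp(-2)/2 + 3*exp(2)/2 + 3*exp(4)/2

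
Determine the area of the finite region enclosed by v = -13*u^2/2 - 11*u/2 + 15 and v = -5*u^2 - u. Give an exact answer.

343/4

Set the curves equal: -13*u^2/2 - 11*u/2 + 15 = -5*u^2 - u, so -3*u^2/2 - 9*u/2 + 15 = 0, which factors as -3*(u - 2)*(u + 5)/2 = 0. The curves meet at u = -5, 2.
On [-5, 2], v = -13*u^2/2 - 11*u/2 + 15 is on top; that piece has area ∫[-5,2] (-3*u^2/2 - 9*u/2 + 15) du = 343/4.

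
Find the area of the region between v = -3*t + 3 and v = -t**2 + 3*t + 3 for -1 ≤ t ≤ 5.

110/3

The difference (-3*t + 3) - (-t**2 + 3*t + 3) = t**2 - 6*t changes sign at t = 0 inside [-1, 5], so split the integral there.
∫[-1,0] (t**2 - 6*t) dt = 10/3.
∫[0,5] (t**2 - 6*t) dt = -100/3; the area of that piece is 100/3.
Total area = 10/3 + 100/3 = 110/3.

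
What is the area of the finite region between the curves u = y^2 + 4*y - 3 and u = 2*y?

Both boundary curves give u as a function of y, so integrate with respect to y. Setting them equal: y^2 + 2*y - 3 = 0, i.e. (y - 1)*(y + 3) = 0, so they meet at y = -3, 1.
For y in [-3, 1], u = y^2 + 4*y - 3 is on the left; area = ∫[-3,1] (-(y^2 + 2*y - 3)) dy = 32/3.

32/3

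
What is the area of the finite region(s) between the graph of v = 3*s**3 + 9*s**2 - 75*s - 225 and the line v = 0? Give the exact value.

1572

The curve meets the s-axis where 3*s**3 + 9*s**2 - 75*s - 225 = 0, i.e. 3*(s - 5)*(s + 3)*(s + 5) = 0, at s = -5, -3, 5.
On [-5, -3] the curve lies above the axis; ∫[-5,-3] (3*s**3 + 9*s**2 - 75*s - 225) ds = 36, giving area 36.
On [-3, 5] the curve lies below the axis; ∫[-3,5] (3*s**3 + 9*s**2 - 75*s - 225) ds = -1536, giving area 1536.
Total area = 36 + 1536 = 1572.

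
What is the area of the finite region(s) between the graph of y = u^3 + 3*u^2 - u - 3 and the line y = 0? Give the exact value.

8

The curve meets the u-axis where u^3 + 3*u^2 - u - 3 = 0, i.e. (u - 1)*(u + 1)*(u + 3) = 0, at u = -3, -1, 1.
On [-3, -1] the curve lies above the axis; ∫[-3,-1] (u^3 + 3*u^2 - u - 3) du = 4, giving area 4.
On [-1, 1] the curve lies below the axis; ∫[-1,1] (u^3 + 3*u^2 - u - 3) du = -4, giving area 4.
Total area = 4 + 4 = 8.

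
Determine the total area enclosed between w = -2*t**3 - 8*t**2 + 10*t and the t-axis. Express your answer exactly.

The curve meets the t-axis where -2*t**3 - 8*t**2 + 10*t = 0, i.e. -2*t*(t - 1)*(t + 5) = 0, at t = -5, 0, 1.
On [-5, 0] the curve lies below the axis; ∫[-5,0] (-2*t**3 - 8*t**2 + 10*t) dt = -875/6, giving area 875/6.
On [0, 1] the curve lies above the axis; ∫[0,1] (-2*t**3 - 8*t**2 + 10*t) dt = 11/6, giving area 11/6.
Total area = 875/6 + 11/6 = 443/3.

443/3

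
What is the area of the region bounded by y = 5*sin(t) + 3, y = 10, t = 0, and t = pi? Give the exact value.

On [0, pi], (5*sin(t) + 3) - (10) = 5*sin(t) - 7 is ≤ 0 throughout, so the area is a single integral of |5*sin(t) - 7|.
∫[0,pi] (5*sin(t) - 7) dt = 10 - 7*pi; the area of that piece is -10 + 7*pi.

-10 + 7*pi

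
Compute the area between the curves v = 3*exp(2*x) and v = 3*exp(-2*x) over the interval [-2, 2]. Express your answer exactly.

The difference (3*exp(2*x)) - (3*exp(-2*x)) = 3*exp(2*x) - 3*exp(-2*x) changes sign at x = 0 inside [-2, 2], so split the integral there.
∫[-2,0] (3*exp(2*x) - 3*exp(-2*x)) dx = -3*exp(4)/2 - 3*exp(-4)/2 + 3; the area of that piece is -3 + 3*exp(-4)/2 + 3*exp(4)/2.
∫[0,2] (3*exp(2*x) - 3*exp(-2*x)) dx = -3 + 3*exp(-4)/2 + 3*exp(4)/2.
Total area = (-3 + 3*exp(-4)/2 + 3*exp(4)/2) + (-3 + 3*exp(-4)/2 + 3*exp(4)/2) = -6 + 3*exp(-4) + 3*exp(4).

-6 + 3*exp(-4) + 3*exp(4)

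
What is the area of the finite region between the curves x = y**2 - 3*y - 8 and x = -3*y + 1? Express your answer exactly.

36

Both boundary curves give x as a function of y, so integrate with respect to y. Setting them equal: y**2 - 9 = 0, i.e. (y - 3)*(y + 3) = 0, so they meet at y = -3, 3.
For y in [-3, 3], x = y**2 - 3*y - 8 is on the left; area = ∫[-3,3] (-(y**2 - 9)) dy = 36.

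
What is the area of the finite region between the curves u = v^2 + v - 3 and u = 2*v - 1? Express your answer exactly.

9/2

Both boundary curves give u as a function of v, so integrate with respect to v. Setting them equal: v^2 - v - 2 = 0, i.e. (v - 2)*(v + 1) = 0, so they meet at v = -1, 2.
For v in [-1, 2], u = v^2 + v - 3 is on the left; area = ∫[-1,2] (-(v^2 - v - 2)) dv = 9/2.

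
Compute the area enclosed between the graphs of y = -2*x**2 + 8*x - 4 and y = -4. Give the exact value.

64/3

Set the curves equal: -2*x**2 + 8*x - 4 = -4, so -2*x**2 + 8*x = 0, which factors as -2*x*(x - 4) = 0. The curves meet at x = 0, 4.
On [0, 4], y = -2*x**2 + 8*x - 4 is on top; that piece has area ∫[0,4] (-2*x**2 + 8*x) dx = 64/3.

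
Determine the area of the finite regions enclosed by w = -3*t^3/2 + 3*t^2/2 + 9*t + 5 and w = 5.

Set the curves equal: -3*t^3/2 + 3*t^2/2 + 9*t + 5 = 5, so -3*t^3/2 + 3*t^2/2 + 9*t = 0, which factors as -3*t*(t - 3)*(t + 2)/2 = 0. The curves meet at t = -2, 0, 3.
On [-2, 0], w = 5 is on top; that piece has area ∫[-2,0] (-(-3*t^3/2 + 3*t^2/2 + 9*t)) dt = 8.
On [0, 3], w = -3*t^3/2 + 3*t^2/2 + 9*t + 5 is on top; that piece has area ∫[0,3] (-3*t^3/2 + 3*t^2/2 + 9*t) dt = 189/8.
Total enclosed area = 8 + 189/8 = 253/8.

253/8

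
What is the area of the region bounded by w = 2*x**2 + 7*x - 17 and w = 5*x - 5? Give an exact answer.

Set the curves equal: 2*x**2 + 7*x - 17 = 5*x - 5, so 2*x**2 + 2*x - 12 = 0, which factors as 2*(x - 2)*(x + 3) = 0. The curves meet at x = -3, 2.
On [-3, 2], w = 5*x - 5 is on top; that piece has area ∫[-3,2] (-(2*x**2 + 2*x - 12)) dx = 125/3.

125/3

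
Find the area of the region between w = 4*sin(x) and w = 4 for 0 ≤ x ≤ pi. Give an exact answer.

On [0, pi], (4*sin(x)) - (4) = 4*sin(x) - 4 is ≤ 0 throughout, so the area is a single integral of |4*sin(x) - 4|.
∫[0,pi] (4*sin(x) - 4) dx = 8 - 4*pi; the area of that piece is -8 + 4*pi.

-8 + 4*pi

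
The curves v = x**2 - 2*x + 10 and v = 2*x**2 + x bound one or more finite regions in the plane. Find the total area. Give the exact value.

Set the curves equal: x**2 - 2*x + 10 = 2*x**2 + x, so -x**2 - 3*x + 10 = 0, which factors as -(x - 2)*(x + 5) = 0. The curves meet at x = -5, 2.
On [-5, 2], v = x**2 - 2*x + 10 is on top; that piece has area ∫[-5,2] (-x**2 - 3*x + 10) dx = 343/6.

343/6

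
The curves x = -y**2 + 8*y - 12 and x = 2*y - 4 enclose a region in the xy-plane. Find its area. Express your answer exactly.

Both boundary curves give x as a function of y, so integrate with respect to y. Setting them equal: -y**2 + 6*y - 8 = 0, i.e. -(y - 4)*(y - 2) = 0, so they meet at y = 2, 4.
For y in [2, 4], x = -y**2 + 8*y - 12 is on the right; area = ∫[2,4] (-y**2 + 6*y - 8) dy = 4/3.

4/3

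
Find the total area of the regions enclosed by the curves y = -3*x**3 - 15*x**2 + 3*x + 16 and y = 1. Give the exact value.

Set the curves equal: -3*x**3 - 15*x**2 + 3*x + 16 = 1, so -3*x**3 - 15*x**2 + 3*x + 15 = 0, which factors as -3*(x - 1)*(x + 1)*(x + 5) = 0. The curves meet at x = -5, -1, 1.
On [-5, -1], y = 1 is on top; that piece has area ∫[-5,-1] (-(-3*x**3 - 15*x**2 + 3*x + 15)) dx = 128.
On [-1, 1], y = -3*x**3 - 15*x**2 + 3*x + 16 is on top; that piece has area ∫[-1,1] (-3*x**3 - 15*x**2 + 3*x + 15) dx = 20.
Total enclosed area = 128 + 20 = 148.

148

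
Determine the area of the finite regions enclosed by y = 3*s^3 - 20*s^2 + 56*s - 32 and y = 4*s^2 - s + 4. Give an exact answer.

Set the curves equal: 3*s^3 - 20*s^2 + 56*s - 32 = 4*s^2 - s + 4, so 3*s^3 - 24*s^2 + 57*s - 36 = 0, which factors as 3*(s - 4)*(s - 3)*(s - 1) = 0. The curves meet at s = 1, 3, 4.
On [1, 3], y = 3*s^3 - 20*s^2 + 56*s - 32 is on top; that piece has area ∫[1,3] (3*s^3 - 24*s^2 + 57*s - 36) ds = 8.
On [3, 4], y = 4*s^2 - s + 4 is on top; that piece has area ∫[3,4] (-(3*s^3 - 24*s^2 + 57*s - 36)) ds = 5/4.
Total enclosed area = 8 + 5/4 = 37/4.

37/4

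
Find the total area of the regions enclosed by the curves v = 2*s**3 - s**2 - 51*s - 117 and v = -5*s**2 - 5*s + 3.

5137/6

Set the curves equal: 2*s**3 - s**2 - 51*s - 117 = -5*s**2 - 5*s + 3, so 2*s**3 + 4*s**2 - 46*s - 120 = 0, which factors as 2*(s - 5)*(s + 3)*(s + 4) = 0. The curves meet at s = -4, -3, 5.
On [-4, -3], v = 2*s**3 - s**2 - 51*s - 117 is on top; that piece has area ∫[-4,-3] (2*s**3 + 4*s**2 - 46*s - 120) ds = 17/6.
On [-3, 5], v = -5*s**2 - 5*s + 3 is on top; that piece has area ∫[-3,5] (-(2*s**3 + 4*s**2 - 46*s - 120)) ds = 2560/3.
Total enclosed area = 17/6 + 2560/3 = 5137/6.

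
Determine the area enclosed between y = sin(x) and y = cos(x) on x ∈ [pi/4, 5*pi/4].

On [pi/4, 5*pi/4], (sin(x)) - (cos(x)) = sin(x) - cos(x) is ≥ 0 throughout, so the area is a single integral of |sin(x) - cos(x)|.
∫[pi/4,5*pi/4] (sin(x) - cos(x)) dx = 2*sqrt(2).

2*sqrt(2)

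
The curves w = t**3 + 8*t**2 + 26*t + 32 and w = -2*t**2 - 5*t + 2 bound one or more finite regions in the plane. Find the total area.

Set the curves equal: t**3 + 8*t**2 + 26*t + 32 = -2*t**2 - 5*t + 2, so t**3 + 10*t**2 + 31*t + 30 = 0, which factors as (t + 2)*(t + 3)*(t + 5) = 0. The curves meet at t = -5, -3, -2.
On [-5, -3], w = t**3 + 8*t**2 + 26*t + 32 is on top; that piece has area ∫[-5,-3] (t**3 + 10*t**2 + 31*t + 30) dt = 8/3.
On [-3, -2], w = -2*t**2 - 5*t + 2 is on top; that piece has area ∫[-3,-2] (-(t**3 + 10*t**2 + 31*t + 30)) dt = 5/12.
Total enclosed area = 8/3 + 5/12 = 37/12.

37/12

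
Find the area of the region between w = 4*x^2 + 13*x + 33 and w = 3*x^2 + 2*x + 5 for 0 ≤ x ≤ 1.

203/6

On [0, 1], (4*x^2 + 13*x + 33) - (3*x^2 + 2*x + 5) = x^2 + 11*x + 28 is ≥ 0 throughout, so the area is a single integral of |x^2 + 11*x + 28|.
∫[0,1] (x^2 + 11*x + 28) dx = 203/6.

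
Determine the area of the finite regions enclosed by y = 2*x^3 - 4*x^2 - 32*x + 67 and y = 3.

Set the curves equal: 2*x^3 - 4*x^2 - 32*x + 67 = 3, so 2*x^3 - 4*x^2 - 32*x + 64 = 0, which factors as 2*(x - 4)*(x - 2)*(x + 4) = 0. The curves meet at x = -4, 2, 4.
On [-4, 2], y = 2*x^3 - 4*x^2 - 32*x + 67 is on top; that piece has area ∫[-4,2] (2*x^3 - 4*x^2 - 32*x + 64) dx = 360.
On [2, 4], y = 3 is on top; that piece has area ∫[2,4] (-(2*x^3 - 4*x^2 - 32*x + 64)) dx = 56/3.
Total enclosed area = 360 + 56/3 = 1136/3.

1136/3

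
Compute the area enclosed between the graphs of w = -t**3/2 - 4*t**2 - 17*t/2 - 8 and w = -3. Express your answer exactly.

71/12

Set the curves equal: -t**3/2 - 4*t**2 - 17*t/2 - 8 = -3, so -t**3/2 - 4*t**2 - 17*t/2 - 5 = 0, which factors as -(t + 1)*(t + 2)*(t + 5)/2 = 0. The curves meet at t = -5, -2, -1.
On [-5, -2], w = -3 is on top; that piece has area ∫[-5,-2] (-(-t**3/2 - 4*t**2 - 17*t/2 - 5)) dt = 45/8.
On [-2, -1], w = -t**3/2 - 4*t**2 - 17*t/2 - 8 is on top; that piece has area ∫[-2,-1] (-t**3/2 - 4*t**2 - 17*t/2 - 5) dt = 7/24.
Total enclosed area = 45/8 + 7/24 = 71/12.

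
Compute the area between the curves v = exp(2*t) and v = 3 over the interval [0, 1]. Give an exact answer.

The difference (exp(2*t)) - (3) = exp(2*t) - 3 changes sign at t = log(3)/2 inside [0, 1], so split the integral there.
∫[0,log(3)/2] (exp(2*t) - 3) dt = 1 - 3*log(3)/2; the area of that piece is -1 + 3*log(3)/2.
∫[log(3)/2,1] (exp(2*t) - 3) dt = -9/2 + 3*log(3)/2 + exp(2)/2.
Total area = (-1 + 3*log(3)/2) + (-9/2 + 3*log(3)/2 + exp(2)/2) = -11/2 + 3*log(3) + exp(2)/2.

-11/2 + 3*log(3) + exp(2)/2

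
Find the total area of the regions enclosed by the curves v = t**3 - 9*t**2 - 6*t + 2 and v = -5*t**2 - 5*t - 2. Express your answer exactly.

Set the curves equal: t**3 - 9*t**2 - 6*t + 2 = -5*t**2 - 5*t - 2, so t**3 - 4*t**2 - t + 4 = 0, which factors as (t - 4)*(t - 1)*(t + 1) = 0. The curves meet at t = -1, 1, 4.
On [-1, 1], v = t**3 - 9*t**2 - 6*t + 2 is on top; that piece has area ∫[-1,1] (t**3 - 4*t**2 - t + 4) dt = 16/3.
On [1, 4], v = -5*t**2 - 5*t - 2 is on top; that piece has area ∫[1,4] (-(t**3 - 4*t**2 - t + 4)) dt = 63/4.
Total enclosed area = 16/3 + 63/4 = 253/12.

253/12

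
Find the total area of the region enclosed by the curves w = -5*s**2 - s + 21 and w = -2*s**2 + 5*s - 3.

108

Set the curves equal: -5*s**2 - s + 21 = -2*s**2 + 5*s - 3, so -3*s**2 - 6*s + 24 = 0, which factors as -3*(s - 2)*(s + 4) = 0. The curves meet at s = -4, 2.
On [-4, 2], w = -5*s**2 - s + 21 is on top; that piece has area ∫[-4,2] (-3*s**2 - 6*s + 24) ds = 108.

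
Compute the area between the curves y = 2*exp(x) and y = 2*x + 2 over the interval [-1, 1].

-4 - 2*exp(-1) + 2*exp(1)

On [-1, 1], (2*exp(x)) - (2*x + 2) = -2*x + 2*exp(x) - 2 is ≥ 0 throughout, so the area is a single integral of |-2*x + 2*exp(x) - 2|.
∫[-1,1] (-2*x + 2*exp(x) - 2) dx = -4 - 2*exp(-1) + 2*exp(1).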